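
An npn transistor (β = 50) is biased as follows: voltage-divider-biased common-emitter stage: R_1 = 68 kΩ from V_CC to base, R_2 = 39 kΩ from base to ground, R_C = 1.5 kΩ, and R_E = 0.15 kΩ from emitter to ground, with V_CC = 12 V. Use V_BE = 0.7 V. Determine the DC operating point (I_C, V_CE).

I_C ≈ 5.7 mA, V_CE ≈ 2.6 V

Thevenize the base divider: V_Th = V_CC·R_2/(R_1+R_2) = 12×39/107 = 4.37 V, R_Th = R_1‖R_2 = 24.8 kΩ.
Base-emitter loop: V_Th = I_B·R_Th + V_BE + (β+1)I_B·R_E, so I_B = (4.37 − 0.7) / (24.8 + 51×0.15) = 0.113 mA.
I_C = β·I_B = 50×0.113 = 5.66 mA, and I_E = (β+1)I_B = 5.78 mA.
V_CE = V_CC − I_C·R_C − I_E·R_E = 12 − 5.66×1.5 − 5.78×0.15 = 2.64 V.
V_CE = 2.64 V > 0.2 V confirms active-region operation.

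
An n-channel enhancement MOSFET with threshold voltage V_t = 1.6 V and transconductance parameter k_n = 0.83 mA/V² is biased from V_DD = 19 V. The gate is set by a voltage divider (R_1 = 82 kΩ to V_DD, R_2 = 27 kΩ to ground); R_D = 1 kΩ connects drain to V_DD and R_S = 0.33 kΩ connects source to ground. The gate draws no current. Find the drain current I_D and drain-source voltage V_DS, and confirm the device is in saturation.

I_D ≈ 2.3 mA, V_DS ≈ 16 V

V_G = V_DD·R_2/(R_1+R_2) = 19×27/109 = 4.71 V.
Assume saturation: I_D = (k_n/2)(V_GS − V_t)² with V_GS = V_G − I_D·R_S = 4.71 − 0.33·I_D.
Substituting gives 0.0452·I_D² − 1.85·I_D + 4 = 0, with roots I_D = 2.29 or 38.7 mA.
The root I_D = 38.7 mA gives V_GS = -8.05 V ≤ V_t, so take I_D = 2.29 mA.
Then V_GS = 3.95 V and V_DS = V_DD − I_D(R_D+R_S) = 19 − 2.29×1.33 = 16 V.
Saturation requires V_DS ≥ V_GS − V_t = 2.35 V; 16 ≥ 2.35 ✓.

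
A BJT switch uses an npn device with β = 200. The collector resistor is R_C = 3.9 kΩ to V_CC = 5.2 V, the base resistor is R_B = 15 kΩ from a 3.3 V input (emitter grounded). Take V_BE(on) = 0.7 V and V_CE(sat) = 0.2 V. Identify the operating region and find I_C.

saturation; I_C ≈ 1.3 mA

Assume active: I_B = (3.3 − 0.7)/15 = 0.173 mA, giving I_C = β·I_B = 34.7 mA.
But then V_CE = 5.2 − 34.7×3.9 = -130 V < V_CE(sat) = 0.2 V — impossible in the active region.
So the transistor is saturated. With V_CE = 0.2 V, I_C = (V_CC − 0.2)/R_C = 5/3.9 = 1.28 mA.
Check: β·I_B = 34.7 mA > I_C = 1.28 mA, confirming saturation.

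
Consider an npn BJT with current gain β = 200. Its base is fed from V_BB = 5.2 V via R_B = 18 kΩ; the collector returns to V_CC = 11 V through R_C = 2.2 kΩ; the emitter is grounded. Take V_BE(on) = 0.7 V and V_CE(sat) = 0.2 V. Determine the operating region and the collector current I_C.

Assume active: I_B = (5.2 − 0.7)/18 = 0.25 mA, giving I_C = β·I_B = 50 mA.
But then V_CE = 11 − 50×2.2 = -99 V < V_CE(sat) = 0.2 V — impossible in the active region.
So the transistor is saturated. With V_CE = 0.2 V, I_C = (V_CC − 0.2)/R_C = 10.8/2.2 = 4.91 mA.
Check: β·I_B = 50 mA > I_C = 4.91 mA, confirming saturation.

saturation; I_C ≈ 4.9 mA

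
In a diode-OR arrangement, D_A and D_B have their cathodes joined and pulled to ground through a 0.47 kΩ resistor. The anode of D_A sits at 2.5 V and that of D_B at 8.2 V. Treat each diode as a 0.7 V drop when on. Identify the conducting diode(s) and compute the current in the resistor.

Assume both conduct. Then node N would need to be at both 2.5−0.7 = 1.8 V and 8.2−0.7 = 7.5 V, which is impossible.
Assume only D_B conducts: V_N = 8.2 − 0.7 = 7.5 V, so I_R = 7.5/0.47 = 16 mA.
Check D_A: its anode-to-cathode voltage is 2.5 − 7.5 = -5 V < 0.7 V, so it is off. The assumption is consistent.

Only D_B conducts; I_R ≈ 16 mA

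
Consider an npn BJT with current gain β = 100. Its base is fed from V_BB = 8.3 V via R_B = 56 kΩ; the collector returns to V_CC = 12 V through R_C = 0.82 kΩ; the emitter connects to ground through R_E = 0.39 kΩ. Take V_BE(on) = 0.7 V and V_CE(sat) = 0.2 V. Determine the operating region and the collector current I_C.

active; I_C ≈ 8 mA

Assume active. Base-emitter loop: I_B = (V_BB − V_BE)/(R_B + (β+1)R_E) = (8.3 − 0.7)/(56 + 101×0.39) = 0.0797 mA.
I_C = β·I_B = 100×0.0797 = 7.97 mA.
V_CE = V_CC − I_C·R_C − I_E·R_E = 12 − 7.97×0.82 − 8.05×0.39 = 2.33 V > V_CE(sat), so the active-region assumption holds.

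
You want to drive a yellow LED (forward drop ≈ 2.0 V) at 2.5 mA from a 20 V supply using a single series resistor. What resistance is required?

The resistor drops V_S − V_D = 20 − 2.0 = 18 V at 2.5 mA.
R = 18 V / 2.5 mA = 7.2 kΩ.

R ≈ 7.2 kΩ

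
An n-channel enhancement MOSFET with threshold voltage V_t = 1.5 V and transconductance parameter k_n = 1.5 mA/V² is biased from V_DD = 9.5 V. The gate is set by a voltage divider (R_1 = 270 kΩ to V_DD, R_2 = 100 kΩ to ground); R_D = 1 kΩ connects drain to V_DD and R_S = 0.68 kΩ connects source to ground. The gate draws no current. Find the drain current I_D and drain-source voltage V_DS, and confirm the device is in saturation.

V_G = V_DD·R_2/(R_1+R_2) = 9.5×100/370 = 2.57 V.
Assume saturation: I_D = (k_n/2)(V_GS − V_t)² with V_GS = V_G − I_D·R_S = 2.57 − 0.68·I_D.
Substituting gives 0.347·I_D² − 2.09·I_D + 0.855 = 0, with roots I_D = 0.442 or 5.58 mA.
The root I_D = 5.58 mA gives V_GS = -1.23 V ≤ V_t, so take I_D = 0.442 mA.
Then V_GS = 2.27 V and V_DS = V_DD − I_D(R_D+R_S) = 9.5 − 0.442×1.68 = 8.76 V.
Saturation requires V_DS ≥ V_GS − V_t = 0.767 V; 8.76 ≥ 0.767 ✓.

I_D ≈ 0.44 mA, V_DS ≈ 8.8 V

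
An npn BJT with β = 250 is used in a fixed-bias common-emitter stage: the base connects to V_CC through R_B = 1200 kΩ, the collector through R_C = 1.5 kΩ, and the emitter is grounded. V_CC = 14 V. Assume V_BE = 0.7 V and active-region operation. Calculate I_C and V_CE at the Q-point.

Base loop: V_CC = I_B·R_B + V_BE, so I_B = (14 − 0.7)/1200 kΩ = 0.0111 mA.
In the active region I_C = β·I_B = 250 × 0.0111 = 2.77 mA.
Collector loop: V_CE = V_CC − I_C·R_C = 14 − 2.77×1.5 = 9.84 V.
Since V_CE = 9.84 V > V_CE(sat) ≈ 0.2 V, the transistor is in the active region as assumed.

I_C ≈ 2.8 mA, V_CE ≈ 9.8 V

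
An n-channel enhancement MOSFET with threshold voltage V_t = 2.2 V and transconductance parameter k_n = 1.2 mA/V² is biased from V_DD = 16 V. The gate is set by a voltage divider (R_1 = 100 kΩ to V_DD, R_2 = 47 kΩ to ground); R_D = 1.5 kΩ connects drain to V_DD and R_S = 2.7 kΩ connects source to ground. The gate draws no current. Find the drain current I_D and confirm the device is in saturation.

V_G = V_DD·R_2/(R_1+R_2) = 16×47/147 = 5.12 V.
Assume saturation: I_D = (k_n/2)(V_GS − V_t)² with V_GS = V_G − I_D·R_S = 5.12 − 2.7·I_D.
Substituting gives 4.37·I_D² − 10.4·I_D + 5.1 = 0, with roots I_D = 0.684 or 1.7 mA.
The root I_D = 1.7 mA gives V_GS = 0.515 V ≤ V_t, so take I_D = 0.684 mA.
Then V_GS = 3.27 V and V_DS = V_DD − I_D(R_D+R_S) = 16 − 0.684×4.2 = 13.1 V.
Saturation requires V_DS ≥ V_GS − V_t = 1.07 V; 13.1 ≥ 1.07 ✓.

I_D ≈ 0.68 mA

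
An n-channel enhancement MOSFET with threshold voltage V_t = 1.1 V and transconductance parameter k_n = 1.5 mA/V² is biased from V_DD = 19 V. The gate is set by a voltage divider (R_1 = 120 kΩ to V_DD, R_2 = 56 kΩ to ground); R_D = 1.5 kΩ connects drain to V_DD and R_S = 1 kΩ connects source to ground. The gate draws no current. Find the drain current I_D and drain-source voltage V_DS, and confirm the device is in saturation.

I_D ≈ 3 mA, V_DS ≈ 12 V

V_G = V_DD·R_2/(R_1+R_2) = 19×56/176 = 6.05 V.
Assume saturation: I_D = (k_n/2)(V_GS − V_t)² with V_GS = V_G − I_D·R_S = 6.05 − 1·I_D.
Substituting gives 0.75·I_D² − 8.42·I_D + 18.3 = 0, with roots I_D = 2.96 or 8.27 mA.
The root I_D = 8.27 mA gives V_GS = -2.22 V ≤ V_t, so take I_D = 2.96 mA.
Then V_GS = 3.09 V and V_DS = V_DD − I_D(R_D+R_S) = 19 − 2.96×2.5 = 11.6 V.
Saturation requires V_DS ≥ V_GS − V_t = 1.99 V; 11.6 ≥ 1.99 ✓.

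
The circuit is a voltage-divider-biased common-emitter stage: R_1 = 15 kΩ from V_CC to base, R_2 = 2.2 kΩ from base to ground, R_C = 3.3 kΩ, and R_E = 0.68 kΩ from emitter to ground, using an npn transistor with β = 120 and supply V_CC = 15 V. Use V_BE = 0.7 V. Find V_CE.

V_CE ≈ 8.1 V

Thevenize the base divider: V_Th = V_CC·R_2/(R_1+R_2) = 15×2.2/17.2 = 1.92 V, R_Th = R_1‖R_2 = 1.92 kΩ.
Base-emitter loop: V_Th = I_B·R_Th + V_BE + (β+1)I_B·R_E, so I_B = (1.92 − 0.7) / (1.92 + 121×0.68) = 0.0145 mA.
I_C = β·I_B = 120×0.0145 = 1.74 mA, and I_E = (β+1)I_B = 1.75 mA.
V_CE = V_CC − I_C·R_C − I_E·R_E = 15 − 1.74×3.3 − 1.75×0.68 = 8.08 V.
V_CE = 8.08 V > 0.2 V confirms active-region operation.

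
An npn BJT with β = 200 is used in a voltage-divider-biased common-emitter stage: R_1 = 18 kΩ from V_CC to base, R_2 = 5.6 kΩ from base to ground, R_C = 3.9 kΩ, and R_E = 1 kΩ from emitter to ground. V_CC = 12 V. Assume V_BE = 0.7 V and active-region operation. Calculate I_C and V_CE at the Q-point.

Thevenize the base divider: V_Th = V_CC·R_2/(R_1+R_2) = 12×5.6/23.6 = 2.85 V, R_Th = R_1‖R_2 = 4.27 kΩ.
Base-emitter loop: V_Th = I_B·R_Th + V_BE + (β+1)I_B·R_E, so I_B = (2.85 − 0.7) / (4.27 + 201×1) = 0.0105 mA.
I_C = β·I_B = 200×0.0105 = 2.09 mA, and I_E = (β+1)I_B = 2.1 mA.
V_CE = V_CC − I_C·R_C − I_E·R_E = 12 − 2.09×3.9 − 2.1×1 = 1.74 V.
V_CE = 1.74 V > 0.2 V confirms active-region operation.

I_C ≈ 2.1 mA, V_CE ≈ 1.7 V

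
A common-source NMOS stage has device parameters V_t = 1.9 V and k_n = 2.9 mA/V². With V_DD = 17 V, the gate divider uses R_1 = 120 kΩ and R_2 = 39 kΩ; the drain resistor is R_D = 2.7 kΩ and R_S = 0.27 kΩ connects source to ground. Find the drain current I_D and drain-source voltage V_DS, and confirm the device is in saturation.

I_D ≈ 3 mA, V_DS ≈ 8 V

V_G = V_DD·R_2/(R_1+R_2) = 17×39/159 = 4.17 V.
Assume saturation: I_D = (k_n/2)(V_GS − V_t)² with V_GS = V_G − I_D·R_S = 4.17 − 0.27·I_D.
Substituting gives 0.106·I_D² − 2.78·I_D + 7.47 = 0, with roots I_D = 3.04 or 23.2 mA.
The root I_D = 23.2 mA gives V_GS = -2.1 V ≤ V_t, so take I_D = 3.04 mA.
Then V_GS = 3.35 V and V_DS = V_DD − I_D(R_D+R_S) = 17 − 3.04×2.97 = 7.96 V.
Saturation requires V_DS ≥ V_GS − V_t = 1.45 V; 7.96 ≥ 1.45 ✓.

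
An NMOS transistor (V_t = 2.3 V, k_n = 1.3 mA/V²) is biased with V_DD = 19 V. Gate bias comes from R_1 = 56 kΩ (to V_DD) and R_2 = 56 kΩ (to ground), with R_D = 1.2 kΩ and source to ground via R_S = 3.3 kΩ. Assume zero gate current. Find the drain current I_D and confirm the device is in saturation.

I_D ≈ 1.7 mA

V_G = V_DD·R_2/(R_1+R_2) = 19×56/112 = 9.5 V.
Assume saturation: I_D = (k_n/2)(V_GS − V_t)² with V_GS = V_G − I_D·R_S = 9.5 − 3.3·I_D.
Substituting gives 7.08·I_D² − 31.9·I_D + 33.7 = 0, with roots I_D = 1.69 or 2.81 mA.
The root I_D = 2.81 mA gives V_GS = 0.22 V ≤ V_t, so take I_D = 1.69 mA.
Then V_GS = 3.91 V and V_DS = V_DD − I_D(R_D+R_S) = 19 − 1.69×4.5 = 11.4 V.
Saturation requires V_DS ≥ V_GS − V_t = 1.61 V; 11.4 ≥ 1.61 ✓.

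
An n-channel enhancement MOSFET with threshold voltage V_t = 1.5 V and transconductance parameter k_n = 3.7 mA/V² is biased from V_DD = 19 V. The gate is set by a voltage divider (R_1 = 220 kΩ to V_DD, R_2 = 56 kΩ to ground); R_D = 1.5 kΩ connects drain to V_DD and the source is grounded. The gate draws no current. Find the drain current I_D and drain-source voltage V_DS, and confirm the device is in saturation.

I_D ≈ 10 mA, V_DS ≈ 3.6 V

V_G = V_DD·R_2/(R_1+R_2) = 19×56/276 = 3.86 V. With the source grounded, V_GS = V_G = 3.86 V.
Assume saturation: I_D = (k_n/2)(V_GS − V_t)² = (3.7/2)×(3.86 − 1.5)² = 1.85×2.36² = 10.3 mA.
V_DS = V_DD − I_D·R_D = 19 − 10.3×1.5 = 3.61 V.
Saturation requires V_DS ≥ V_GS − V_t = 2.36 V; 3.61 ≥ 2.36 ✓.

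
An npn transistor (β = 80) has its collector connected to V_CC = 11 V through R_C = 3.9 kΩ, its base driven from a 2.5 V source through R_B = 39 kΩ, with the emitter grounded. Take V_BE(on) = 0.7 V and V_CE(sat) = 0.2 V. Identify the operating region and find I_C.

saturation; I_C ≈ 2.8 mA

Assume active: I_B = (2.5 − 0.7)/39 = 0.0462 mA, giving I_C = β·I_B = 3.69 mA.
But then V_CE = 11 − 3.69×3.9 = -3.4 V < V_CE(sat) = 0.2 V — impossible in the active region.
So the transistor is saturated. With V_CE = 0.2 V, I_C = (V_CC − 0.2)/R_C = 10.8/3.9 = 2.77 mA.
Check: β·I_B = 3.69 mA > I_C = 2.77 mA, confirming saturation.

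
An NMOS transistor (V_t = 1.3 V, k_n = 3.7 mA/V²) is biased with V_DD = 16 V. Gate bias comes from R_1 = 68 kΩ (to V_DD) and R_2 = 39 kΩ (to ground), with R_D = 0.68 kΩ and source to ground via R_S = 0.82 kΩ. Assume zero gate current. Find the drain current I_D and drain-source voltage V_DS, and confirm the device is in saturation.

I_D ≈ 3.8 mA, V_DS ≈ 10 V

V_G = V_DD·R_2/(R_1+R_2) = 16×39/107 = 5.83 V.
Assume saturation: I_D = (k_n/2)(V_GS − V_t)² with V_GS = V_G − I_D·R_S = 5.83 − 0.82·I_D.
Substituting gives 1.24·I_D² − 14.7·I_D + 38 = 0, with roots I_D = 3.78 or 8.07 mA.
The root I_D = 8.07 mA gives V_GS = -0.789 V ≤ V_t, so take I_D = 3.78 mA.
Then V_GS = 2.73 V and V_DS = V_DD − I_D(R_D+R_S) = 16 − 3.78×1.5 = 10.3 V.
Saturation requires V_DS ≥ V_GS − V_t = 1.43 V; 10.3 ≥ 1.43 ✓.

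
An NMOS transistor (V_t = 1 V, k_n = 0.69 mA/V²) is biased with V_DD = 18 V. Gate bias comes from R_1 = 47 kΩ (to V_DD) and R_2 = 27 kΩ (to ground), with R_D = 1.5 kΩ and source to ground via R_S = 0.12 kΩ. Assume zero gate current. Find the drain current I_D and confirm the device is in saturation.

I_D ≈ 7.5 mA

V_G = V_DD·R_2/(R_1+R_2) = 18×27/74 = 6.57 V.
Assume saturation: I_D = (k_n/2)(V_GS − V_t)² with V_GS = V_G − I_D·R_S = 6.57 − 0.12·I_D.
Substituting gives 0.00497·I_D² − 1.46·I_D + 10.7 = 0, with roots I_D = 7.51 or 287 mA.
The root I_D = 287 mA gives V_GS = -27.8 V ≤ V_t, so take I_D = 7.51 mA.
Then V_GS = 5.67 V and V_DS = V_DD − I_D(R_D+R_S) = 18 − 7.51×1.62 = 5.83 V.
Saturation requires V_DS ≥ V_GS − V_t = 4.67 V; 5.83 ≥ 4.67 ✓.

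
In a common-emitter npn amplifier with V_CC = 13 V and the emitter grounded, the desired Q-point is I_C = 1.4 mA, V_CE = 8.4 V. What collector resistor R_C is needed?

Collector loop: V_CC = I_C·R_C + V_CE.
R_C = (V_CC − V_CE)/I_C = (13 − 8.4)/1.4 = 3.29 kΩ.

R_C ≈ 3.3 kΩ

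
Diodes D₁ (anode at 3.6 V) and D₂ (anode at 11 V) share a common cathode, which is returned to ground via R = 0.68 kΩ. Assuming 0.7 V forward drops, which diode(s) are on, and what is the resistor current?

Only D₂ conducts; I_R ≈ 15 mA

Assume both conduct. Then node N would need to be at both 3.6−0.7 = 2.9 V and 11−0.7 = 10.3 V, which is impossible.
Assume only D₂ conducts: V_N = 11 − 0.7 = 10.3 V, so I_R = 10.3/0.68 = 15.1 mA.
Check D₁: its anode-to-cathode voltage is 3.6 − 10.3 = -6.7 V < 0.7 V, so it is off. The assumption is consistent.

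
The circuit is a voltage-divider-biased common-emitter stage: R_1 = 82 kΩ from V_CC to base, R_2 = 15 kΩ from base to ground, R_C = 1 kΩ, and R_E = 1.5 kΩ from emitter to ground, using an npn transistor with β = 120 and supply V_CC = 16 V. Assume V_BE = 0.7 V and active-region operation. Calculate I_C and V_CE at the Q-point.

Thevenize the base divider: V_Th = V_CC·R_2/(R_1+R_2) = 16×15/97 = 2.47 V, R_Th = R_1‖R_2 = 12.7 kΩ.
Base-emitter loop: V_Th = I_B·R_Th + V_BE + (β+1)I_B·R_E, so I_B = (2.47 − 0.7) / (12.7 + 121×1.5) = 0.00914 mA.
I_C = β·I_B = 120×0.00914 = 1.1 mA, and I_E = (β+1)I_B = 1.11 mA.
V_CE = V_CC − I_C·R_C − I_E·R_E = 16 − 1.1×1 − 1.11×1.5 = 13.2 V.
V_CE = 13.2 V > 0.2 V confirms active-region operation.

I_C ≈ 1.1 mA, V_CE ≈ 13 V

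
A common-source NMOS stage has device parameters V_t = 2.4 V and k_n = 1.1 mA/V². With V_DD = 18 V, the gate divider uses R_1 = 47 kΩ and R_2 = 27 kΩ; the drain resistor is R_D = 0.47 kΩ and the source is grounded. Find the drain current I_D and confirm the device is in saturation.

I_D ≈ 9.6 mA

V_G = V_DD·R_2/(R_1+R_2) = 18×27/74 = 6.57 V. With the source grounded, V_GS = V_G = 6.57 V.
Assume saturation: I_D = (k_n/2)(V_GS − V_t)² = (1.1/2)×(6.57 − 2.4)² = 0.55×4.17² = 9.55 mA.
V_DS = V_DD − I_D·R_D = 18 − 9.55×0.47 = 13.5 V.
Saturation requires V_DS ≥ V_GS − V_t = 4.17 V; 13.5 ≥ 4.17 ✓.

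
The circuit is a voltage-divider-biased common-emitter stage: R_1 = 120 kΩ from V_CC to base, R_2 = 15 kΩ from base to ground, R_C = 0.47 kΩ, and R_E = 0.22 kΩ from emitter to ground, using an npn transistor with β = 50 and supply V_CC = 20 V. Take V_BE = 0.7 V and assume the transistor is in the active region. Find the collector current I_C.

I_C ≈ 3.1 mA

Thevenize the base divider: V_Th = V_CC·R_2/(R_1+R_2) = 20×15/135 = 2.22 V, R_Th = R_1‖R_2 = 13.3 kΩ.
Base-emitter loop: V_Th = I_B·R_Th + V_BE + (β+1)I_B·R_E, so I_B = (2.22 − 0.7) / (13.3 + 51×0.22) = 0.062 mA.
I_C = β·I_B = 50×0.062 = 3.1 mA, and I_E = (β+1)I_B = 3.16 mA.
V_CE = V_CC − I_C·R_C − I_E·R_E = 20 − 3.1×0.47 − 3.16×0.22 = 17.8 V.
V_CE = 17.8 V > 0.2 V confirms active-region operation.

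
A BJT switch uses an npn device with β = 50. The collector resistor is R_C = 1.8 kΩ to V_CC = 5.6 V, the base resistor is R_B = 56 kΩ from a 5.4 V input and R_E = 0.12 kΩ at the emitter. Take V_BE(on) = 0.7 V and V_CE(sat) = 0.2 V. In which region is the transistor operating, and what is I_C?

Assume active: I_B = (5.4 − 0.7)/(56 + 51×0.12) = 0.0757 mA, I_C = β·I_B = 3.78 mA.
Then V_CE = 5.6 − 3.78×1.8 − 3.86×0.12 = -1.67 V < 0.2 V — the active assumption fails.
Re-solve with V_CE = 0.2 V. KCL at the emitter: V_E/R_E = (V_BB−0.7−V_E)/R_B + (V_CC−0.2−V_E)/R_C, giving V_E = 0.346 V.
I_C = (V_CC − 0.2 − V_E)/R_C = (5.4 − 0.346)/1.8 = 2.81 mA.
Check: I_B = (4.7 − 0.346)/56 = 0.0777 mA, and β·I_B = 3.89 mA > I_C, confirming saturation.

saturation; I_C ≈ 2.8 mA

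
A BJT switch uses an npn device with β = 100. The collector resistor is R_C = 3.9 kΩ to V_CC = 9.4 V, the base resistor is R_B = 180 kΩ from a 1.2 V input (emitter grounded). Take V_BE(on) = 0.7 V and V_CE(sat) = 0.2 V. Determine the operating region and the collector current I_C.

active; I_C ≈ 0.28 mA

Assume active. Base-emitter loop: I_B = (V_BB − V_BE)/R_B = (1.2 − 0.7)/180 = 0.00278 mA.
I_C = β·I_B = 100×0.00278 = 0.278 mA.
V_CE = V_CC − I_C·R_C = 9.4 − 0.278×3.9 = 8.32 V > V_CE(sat), so the active-region assumption holds.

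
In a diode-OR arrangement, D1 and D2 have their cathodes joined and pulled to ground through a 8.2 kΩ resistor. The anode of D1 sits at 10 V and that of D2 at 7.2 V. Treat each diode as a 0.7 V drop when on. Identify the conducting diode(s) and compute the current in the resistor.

Only D1 conducts; I_R ≈ 1.1 mA

Assume both conduct. Then node N would need to be at both 10−0.7 = 9.3 V and 7.2−0.7 = 6.5 V, which is impossible.
Assume only D1 conducts: V_N = 10 − 0.7 = 9.3 V, so I_R = 9.3/8.2 = 1.13 mA.
Check D2: its anode-to-cathode voltage is 7.2 − 9.3 = -2.1 V < 0.7 V, so it is off. The assumption is consistent.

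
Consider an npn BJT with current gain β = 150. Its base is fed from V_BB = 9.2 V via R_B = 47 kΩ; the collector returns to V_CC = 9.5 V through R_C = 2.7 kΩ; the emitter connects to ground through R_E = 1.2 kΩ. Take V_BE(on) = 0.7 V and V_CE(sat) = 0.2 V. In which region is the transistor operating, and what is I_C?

saturation; I_C ≈ 2.3 mA

Assume active: I_B = (9.2 − 0.7)/(47 + 151×1.2) = 0.0372 mA, I_C = β·I_B = 5.59 mA.
Then V_CE = 9.5 − 5.59×2.7 − 5.62×1.2 = -12.3 V < 0.2 V — the active assumption fails.
Re-solve with V_CE = 0.2 V. KCL at the emitter: V_E/R_E = (V_BB−0.7−V_E)/R_B + (V_CC−0.2−V_E)/R_C, giving V_E = 2.96 V.
I_C = (V_CC − 0.2 − V_E)/R_C = (9.3 − 2.96)/2.7 = 2.35 mA.
Check: I_B = (8.5 − 2.96)/47 = 0.118 mA, and β·I_B = 17.7 mA > I_C, confirming saturation.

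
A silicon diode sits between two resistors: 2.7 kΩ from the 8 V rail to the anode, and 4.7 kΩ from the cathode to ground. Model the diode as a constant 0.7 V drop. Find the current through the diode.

I ≈ 0.99 mA

The two resistors are in series with the diode, so KVL gives 8 = I·2.7 + 0.7 + I·4.7.
I = (8 − 0.7) / (2.7 + 4.7) kΩ = 7.3 / 7.4 = 0.986 mA.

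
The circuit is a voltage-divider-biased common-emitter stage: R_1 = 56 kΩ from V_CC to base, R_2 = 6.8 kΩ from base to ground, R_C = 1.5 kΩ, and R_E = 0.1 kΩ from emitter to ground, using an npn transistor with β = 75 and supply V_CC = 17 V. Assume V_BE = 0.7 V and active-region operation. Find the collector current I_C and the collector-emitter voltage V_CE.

I_C ≈ 6.3 mA, V_CE ≈ 7 V

Thevenize the base divider: V_Th = V_CC·R_2/(R_1+R_2) = 17×6.8/62.8 = 1.84 V, R_Th = R_1‖R_2 = 6.06 kΩ.
Base-emitter loop: V_Th = I_B·R_Th + V_BE + (β+1)I_B·R_E, so I_B = (1.84 − 0.7) / (6.06 + 76×0.1) = 0.0835 mA.
I_C = β·I_B = 75×0.0835 = 6.26 mA, and I_E = (β+1)I_B = 6.35 mA.
V_CE = V_CC − I_C·R_C − I_E·R_E = 17 − 6.26×1.5 − 6.35×0.1 = 6.97 V.
V_CE = 6.97 V > 0.2 V confirms active-region operation.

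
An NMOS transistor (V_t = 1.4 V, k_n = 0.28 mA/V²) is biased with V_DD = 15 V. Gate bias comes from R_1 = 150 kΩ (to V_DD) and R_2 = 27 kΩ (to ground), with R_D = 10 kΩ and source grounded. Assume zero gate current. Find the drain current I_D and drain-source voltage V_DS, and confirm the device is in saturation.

I_D ≈ 0.11 mA, V_DS ≈ 14 V

V_G = V_DD·R_2/(R_1+R_2) = 15×27/177 = 2.29 V. With the source grounded, V_GS = V_G = 2.29 V.
Assume saturation: I_D = (k_n/2)(V_GS − V_t)² = (0.28/2)×(2.29 − 1.4)² = 0.14×0.888² = 0.11 mA.
V_DS = V_DD − I_D·R_D = 15 − 0.11×10 = 13.9 V.
Saturation requires V_DS ≥ V_GS − V_t = 0.888 V; 13.9 ≥ 0.888 ✓.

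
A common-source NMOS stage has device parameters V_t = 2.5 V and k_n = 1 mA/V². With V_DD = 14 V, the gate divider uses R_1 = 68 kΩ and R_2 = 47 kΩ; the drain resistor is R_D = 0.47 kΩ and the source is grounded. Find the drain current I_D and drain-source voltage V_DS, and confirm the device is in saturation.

V_G = V_DD·R_2/(R_1+R_2) = 14×47/115 = 5.72 V. With the source grounded, V_GS = V_G = 5.72 V.
Assume saturation: I_D = (k_n/2)(V_GS − V_t)² = (1/2)×(5.72 − 2.5)² = 0.5×3.22² = 5.19 mA.
V_DS = V_DD − I_D·R_D = 14 − 5.19×0.47 = 11.6 V.
Saturation requires V_DS ≥ V_GS − V_t = 3.22 V; 11.6 ≥ 3.22 ✓.

I_D ≈ 5.2 mA, V_DS ≈ 12 V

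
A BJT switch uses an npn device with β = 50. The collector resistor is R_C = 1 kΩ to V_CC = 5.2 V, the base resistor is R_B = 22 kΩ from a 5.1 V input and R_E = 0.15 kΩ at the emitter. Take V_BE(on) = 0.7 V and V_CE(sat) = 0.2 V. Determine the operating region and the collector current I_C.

Assume active: I_B = (5.1 − 0.7)/(22 + 51×0.15) = 0.148 mA, I_C = β·I_B = 7.42 mA.
Then V_CE = 5.2 − 7.42×1 − 7.57×0.15 = -3.36 V < 0.2 V — the active assumption fails.
Re-solve with V_CE = 0.2 V. KCL at the emitter: V_E/R_E = (V_BB−0.7−V_E)/R_B + (V_CC−0.2−V_E)/R_C, giving V_E = 0.674 V.
I_C = (V_CC − 0.2 − V_E)/R_C = (5 − 0.674)/1 = 4.33 mA.
Check: I_B = (4.4 − 0.674)/22 = 0.169 mA, and β·I_B = 8.47 mA > I_C, confirming saturation.

saturation; I_C ≈ 4.3 mA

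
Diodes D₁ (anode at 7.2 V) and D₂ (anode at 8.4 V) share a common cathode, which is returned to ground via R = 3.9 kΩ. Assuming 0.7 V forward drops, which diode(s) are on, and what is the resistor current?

Assume both conduct. Then node N would need to be at both 7.2−0.7 = 6.5 V and 8.4−0.7 = 7.7 V, which is impossible.
Assume only D₂ conducts: V_N = 8.4 − 0.7 = 7.7 V, so I_R = 7.7/3.9 = 1.97 mA.
Check D₁: its anode-to-cathode voltage is 7.2 − 7.7 = -0.5 V < 0.7 V, so it is off. The assumption is consistent.

Only D₂ conducts; I_R ≈ 2 mA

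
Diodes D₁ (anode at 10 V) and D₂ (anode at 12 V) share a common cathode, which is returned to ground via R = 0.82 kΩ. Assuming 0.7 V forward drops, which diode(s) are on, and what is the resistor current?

Only D₂ conducts; I_R ≈ 14 mA

Assume both conduct. Then node N would need to be at both 10−0.7 = 9.3 V and 12−0.7 = 11.3 V, which is impossible.
Assume only D₂ conducts: V_N = 12 − 0.7 = 11.3 V, so I_R = 11.3/0.82 = 13.8 mA.
Check D₁: its anode-to-cathode voltage is 10 − 11.3 = -1.3 V < 0.7 V, so it is off. The assumption is consistent.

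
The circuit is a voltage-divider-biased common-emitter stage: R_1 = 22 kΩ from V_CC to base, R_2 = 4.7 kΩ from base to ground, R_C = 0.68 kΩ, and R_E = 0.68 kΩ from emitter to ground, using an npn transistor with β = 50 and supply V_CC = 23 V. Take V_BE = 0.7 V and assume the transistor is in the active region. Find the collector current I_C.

I_C ≈ 4.3 mA

Thevenize the base divider: V_Th = V_CC·R_2/(R_1+R_2) = 23×4.7/26.7 = 4.05 V, R_Th = R_1‖R_2 = 3.87 kΩ.
Base-emitter loop: V_Th = I_B·R_Th + V_BE + (β+1)I_B·R_E, so I_B = (4.05 − 0.7) / (3.87 + 51×0.68) = 0.0869 mA.
I_C = β·I_B = 50×0.0869 = 4.34 mA, and I_E = (β+1)I_B = 4.43 mA.
V_CE = V_CC − I_C·R_C − I_E·R_E = 23 − 4.34×0.68 − 4.43×0.68 = 17 V.
V_CE = 17 V > 0.2 V confirms active-region operation.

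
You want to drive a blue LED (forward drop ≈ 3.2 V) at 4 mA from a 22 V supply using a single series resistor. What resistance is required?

R ≈ 4.7 kΩ

The resistor drops V_S − V_D = 22 − 3.2 = 18.8 V at 4 mA.
R = 18.8 V / 4 mA = 4.7 kΩ.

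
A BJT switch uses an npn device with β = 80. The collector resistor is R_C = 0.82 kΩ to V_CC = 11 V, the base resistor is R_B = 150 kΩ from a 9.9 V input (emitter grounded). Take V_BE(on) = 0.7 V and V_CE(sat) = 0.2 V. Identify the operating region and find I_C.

active; I_C ≈ 4.9 mA

Assume active. Base-emitter loop: I_B = (V_BB − V_BE)/R_B = (9.9 − 0.7)/150 = 0.0613 mA.
I_C = β·I_B = 80×0.0613 = 4.91 mA.
V_CE = V_CC − I_C·R_C = 11 − 4.91×0.82 = 6.98 V > V_CE(sat), so the active-region assumption holds.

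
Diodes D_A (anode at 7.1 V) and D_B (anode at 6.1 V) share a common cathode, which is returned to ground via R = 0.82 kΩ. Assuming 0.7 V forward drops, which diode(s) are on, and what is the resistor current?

Assume both conduct. Then node N would need to be at both 7.1−0.7 = 6.4 V and 6.1−0.7 = 5.4 V, which is impossible.
Assume only D_A conducts: V_N = 7.1 − 0.7 = 6.4 V, so I_R = 6.4/0.82 = 7.8 mA.
Check D_B: its anode-to-cathode voltage is 6.1 − 6.4 = -0.3 V < 0.7 V, so it is off. The assumption is consistent.

Only D_A conducts; I_R ≈ 7.8 mA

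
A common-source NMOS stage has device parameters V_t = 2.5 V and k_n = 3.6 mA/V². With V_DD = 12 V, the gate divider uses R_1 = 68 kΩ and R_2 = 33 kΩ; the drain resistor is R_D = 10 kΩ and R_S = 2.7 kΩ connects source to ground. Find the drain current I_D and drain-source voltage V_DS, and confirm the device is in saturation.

I_D ≈ 0.36 mA, V_DS ≈ 7.4 V

V_G = V_DD·R_2/(R_1+R_2) = 12×33/101 = 3.92 V.
Assume saturation: I_D = (k_n/2)(V_GS − V_t)² with V_GS = V_G − I_D·R_S = 3.92 − 2.7·I_D.
Substituting gives 13.1·I_D² − 14.8·I_D + 3.63 = 0, with roots I_D = 0.36 or 0.768 mA.
The root I_D = 0.768 mA gives V_GS = 1.85 V ≤ V_t, so take I_D = 0.36 mA.
Then V_GS = 2.95 V and V_DS = V_DD − I_D(R_D+R_S) = 12 − 0.36×12.7 = 7.42 V.
Saturation requires V_DS ≥ V_GS − V_t = 0.448 V; 7.42 ≥ 0.448 ✓.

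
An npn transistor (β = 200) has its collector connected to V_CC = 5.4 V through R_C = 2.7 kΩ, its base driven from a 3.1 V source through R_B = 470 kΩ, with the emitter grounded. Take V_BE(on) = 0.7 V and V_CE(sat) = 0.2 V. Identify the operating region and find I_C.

Assume active. Base-emitter loop: I_B = (V_BB − V_BE)/R_B = (3.1 − 0.7)/470 = 0.00511 mA.
I_C = β·I_B = 200×0.00511 = 1.02 mA.
V_CE = V_CC − I_C·R_C = 5.4 − 1.02×2.7 = 2.64 V > V_CE(sat), so the active-region assumption holds.

active; I_C ≈ 1 mA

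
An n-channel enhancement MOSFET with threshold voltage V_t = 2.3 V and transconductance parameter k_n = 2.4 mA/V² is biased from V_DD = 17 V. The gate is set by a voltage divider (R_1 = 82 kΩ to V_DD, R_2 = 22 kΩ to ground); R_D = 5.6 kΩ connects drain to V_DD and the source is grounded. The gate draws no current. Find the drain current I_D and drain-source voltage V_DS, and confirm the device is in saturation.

V_G = V_DD·R_2/(R_1+R_2) = 17×22/104 = 3.6 V. With the source grounded, V_GS = V_G = 3.6 V.
Assume saturation: I_D = (k_n/2)(V_GS − V_t)² = (2.4/2)×(3.6 − 2.3)² = 1.2×1.3² = 2.02 mA.
V_DS = V_DD − I_D·R_D = 17 − 2.02×5.6 = 5.71 V.
Saturation requires V_DS ≥ V_GS − V_t = 1.3 V; 5.71 ≥ 1.3 ✓.

I_D ≈ 2 mA, V_DS ≈ 5.7 V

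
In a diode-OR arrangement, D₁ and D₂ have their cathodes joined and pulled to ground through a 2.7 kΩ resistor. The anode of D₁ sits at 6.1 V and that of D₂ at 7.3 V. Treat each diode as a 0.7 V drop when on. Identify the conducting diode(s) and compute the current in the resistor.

Only D₂ conducts; I_R ≈ 2.4 mA

Assume both conduct. Then node N would need to be at both 6.1−0.7 = 5.4 V and 7.3−0.7 = 6.6 V, which is impossible.
Assume only D₂ conducts: V_N = 7.3 − 0.7 = 6.6 V, so I_R = 6.6/2.7 = 2.44 mA.
Check D₁: its anode-to-cathode voltage is 6.1 − 6.6 = -0.5 V < 0.7 V, so it is off. The assumption is consistent.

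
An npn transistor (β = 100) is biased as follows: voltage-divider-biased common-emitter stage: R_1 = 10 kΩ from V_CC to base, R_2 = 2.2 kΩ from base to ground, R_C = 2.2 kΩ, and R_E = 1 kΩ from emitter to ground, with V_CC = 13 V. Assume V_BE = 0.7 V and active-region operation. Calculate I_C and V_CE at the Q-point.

I_C ≈ 1.6 mA, V_CE ≈ 7.9 V

Thevenize the base divider: V_Th = V_CC·R_2/(R_1+R_2) = 13×2.2/12.2 = 2.34 V, R_Th = R_1‖R_2 = 1.8 kΩ.
Base-emitter loop: V_Th = I_B·R_Th + V_BE + (β+1)I_B·R_E, so I_B = (2.34 − 0.7) / (1.8 + 101×1) = 0.016 mA.
I_C = β·I_B = 100×0.016 = 1.6 mA, and I_E = (β+1)I_B = 1.62 mA.
V_CE = V_CC − I_C·R_C − I_E·R_E = 13 − 1.6×2.2 − 1.62×1 = 7.87 V.
V_CE = 7.87 V > 0.2 V confirms active-region operation.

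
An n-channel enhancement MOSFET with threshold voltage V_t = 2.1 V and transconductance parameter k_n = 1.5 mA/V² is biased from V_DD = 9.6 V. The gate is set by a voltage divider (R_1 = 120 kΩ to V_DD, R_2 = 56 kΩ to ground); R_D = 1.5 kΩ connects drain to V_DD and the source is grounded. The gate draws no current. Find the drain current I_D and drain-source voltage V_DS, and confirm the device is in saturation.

I_D ≈ 0.68 mA, V_DS ≈ 8.6 V

V_G = V_DD·R_2/(R_1+R_2) = 9.6×56/176 = 3.05 V. With the source grounded, V_GS = V_G = 3.05 V.
Assume saturation: I_D = (k_n/2)(V_GS − V_t)² = (1.5/2)×(3.05 − 2.1)² = 0.75×0.955² = 0.683 mA.
V_DS = V_DD − I_D·R_D = 9.6 − 0.683×1.5 = 8.57 V.
Saturation requires V_DS ≥ V_GS − V_t = 0.955 V; 8.57 ≥ 0.955 ✓.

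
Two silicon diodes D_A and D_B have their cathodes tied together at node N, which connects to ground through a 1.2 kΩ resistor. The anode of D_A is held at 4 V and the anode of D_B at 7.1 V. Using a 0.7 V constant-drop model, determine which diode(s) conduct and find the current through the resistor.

Assume both conduct. Then node N would need to be at both 4−0.7 = 3.3 V and 7.1−0.7 = 6.4 V, which is impossible.
Assume only D_B conducts: V_N = 7.1 − 0.7 = 6.4 V, so I_R = 6.4/1.2 = 5.33 mA.
Check D_A: its anode-to-cathode voltage is 4 − 6.4 = -2.4 V < 0.7 V, so it is off. The assumption is consistent.

Only D_B conducts; I_R ≈ 5.3 mA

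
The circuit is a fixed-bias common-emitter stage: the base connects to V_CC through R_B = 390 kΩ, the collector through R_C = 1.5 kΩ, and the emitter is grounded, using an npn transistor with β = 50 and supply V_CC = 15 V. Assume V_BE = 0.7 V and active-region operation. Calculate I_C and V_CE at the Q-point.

Base loop: V_CC = I_B·R_B + V_BE, so I_B = (15 − 0.7)/390 kΩ = 0.0367 mA.
In the active region I_C = β·I_B = 50 × 0.0367 = 1.83 mA.
Collector loop: V_CE = V_CC − I_C·R_C = 15 − 1.83×1.5 = 12.2 V.
Since V_CE = 12.2 V > V_CE(sat) ≈ 0.2 V, the transistor is in the active region as assumed.

I_C ≈ 1.8 mA, V_CE ≈ 12 V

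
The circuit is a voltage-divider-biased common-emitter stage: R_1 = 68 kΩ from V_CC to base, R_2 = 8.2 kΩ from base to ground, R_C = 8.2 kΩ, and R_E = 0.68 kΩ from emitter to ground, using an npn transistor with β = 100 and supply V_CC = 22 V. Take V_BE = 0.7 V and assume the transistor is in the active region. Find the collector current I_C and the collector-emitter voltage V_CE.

Thevenize the base divider: V_Th = V_CC·R_2/(R_1+R_2) = 22×8.2/76.2 = 2.37 V, R_Th = R_1‖R_2 = 7.32 kΩ.
Base-emitter loop: V_Th = I_B·R_Th + V_BE + (β+1)I_B·R_E, so I_B = (2.37 − 0.7) / (7.32 + 101×0.68) = 0.0219 mA.
I_C = β·I_B = 100×0.0219 = 2.19 mA, and I_E = (β+1)I_B = 2.22 mA.
V_CE = V_CC − I_C·R_C − I_E·R_E = 22 − 2.19×8.2 − 2.22×0.68 = 2.5 V.
V_CE = 2.5 V > 0.2 V confirms active-region operation.

I_C ≈ 2.2 mA, V_CE ≈ 2.5 V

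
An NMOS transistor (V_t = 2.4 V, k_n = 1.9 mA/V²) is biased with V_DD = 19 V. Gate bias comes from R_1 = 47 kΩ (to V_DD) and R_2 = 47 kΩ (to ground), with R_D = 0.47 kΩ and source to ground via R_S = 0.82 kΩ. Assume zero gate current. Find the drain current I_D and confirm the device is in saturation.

I_D ≈ 5.7 mA

V_G = V_DD·R_2/(R_1+R_2) = 19×47/94 = 9.5 V.
Assume saturation: I_D = (k_n/2)(V_GS − V_t)² with V_GS = V_G − I_D·R_S = 9.5 − 0.82·I_D.
Substituting gives 0.639·I_D² − 12.1·I_D + 47.9 = 0, with roots I_D = 5.68 or 13.2 mA.
The root I_D = 13.2 mA gives V_GS = -1.33 V ≤ V_t, so take I_D = 5.68 mA.
Then V_GS = 4.84 V and V_DS = V_DD − I_D(R_D+R_S) = 19 − 5.68×1.29 = 11.7 V.
Saturation requires V_DS ≥ V_GS − V_t = 2.44 V; 11.7 ≥ 2.44 ✓.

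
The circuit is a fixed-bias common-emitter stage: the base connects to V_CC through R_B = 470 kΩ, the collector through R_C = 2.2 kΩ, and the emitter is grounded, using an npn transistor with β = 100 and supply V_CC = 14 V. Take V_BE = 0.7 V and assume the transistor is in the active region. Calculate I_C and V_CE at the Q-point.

I_C ≈ 2.8 mA, V_CE ≈ 7.8 V

Base loop: V_CC = I_B·R_B + V_BE, so I_B = (14 − 0.7)/470 kΩ = 0.0283 mA.
In the active region I_C = β·I_B = 100 × 0.0283 = 2.83 mA.
Collector loop: V_CE = V_CC − I_C·R_C = 14 − 2.83×2.2 = 7.77 V.
Since V_CE = 7.77 V > V_CE(sat) ≈ 0.2 V, the transistor is in the active region as assumed.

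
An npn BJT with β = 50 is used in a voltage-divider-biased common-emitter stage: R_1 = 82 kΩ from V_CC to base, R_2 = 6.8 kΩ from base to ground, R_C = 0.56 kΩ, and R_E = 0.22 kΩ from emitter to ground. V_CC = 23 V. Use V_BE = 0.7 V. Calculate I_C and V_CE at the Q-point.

Thevenize the base divider: V_Th = V_CC·R_2/(R_1+R_2) = 23×6.8/88.8 = 1.76 V, R_Th = R_1‖R_2 = 6.28 kΩ.
Base-emitter loop: V_Th = I_B·R_Th + V_BE + (β+1)I_B·R_E, so I_B = (1.76 − 0.7) / (6.28 + 51×0.22) = 0.0606 mA.
I_C = β·I_B = 50×0.0606 = 3.03 mA, and I_E = (β+1)I_B = 3.09 mA.
V_CE = V_CC − I_C·R_C − I_E·R_E = 23 − 3.03×0.56 − 3.09×0.22 = 20.6 V.
V_CE = 20.6 V > 0.2 V confirms active-region operation.

I_C ≈ 3 mA, V_CE ≈ 21 V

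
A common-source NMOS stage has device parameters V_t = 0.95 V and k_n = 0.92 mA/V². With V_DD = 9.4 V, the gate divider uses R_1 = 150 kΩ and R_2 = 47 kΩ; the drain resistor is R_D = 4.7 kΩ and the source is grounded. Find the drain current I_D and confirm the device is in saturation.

V_G = V_DD·R_2/(R_1+R_2) = 9.4×47/197 = 2.24 V. With the source grounded, V_GS = V_G = 2.24 V.
Assume saturation: I_D = (k_n/2)(V_GS − V_t)² = (0.92/2)×(2.24 − 0.95)² = 0.46×1.29² = 0.769 mA.
V_DS = V_DD − I_D·R_D = 9.4 − 0.769×4.7 = 5.79 V.
Saturation requires V_DS ≥ V_GS − V_t = 1.29 V; 5.79 ≥ 1.29 ✓.

I_D ≈ 0.77 mA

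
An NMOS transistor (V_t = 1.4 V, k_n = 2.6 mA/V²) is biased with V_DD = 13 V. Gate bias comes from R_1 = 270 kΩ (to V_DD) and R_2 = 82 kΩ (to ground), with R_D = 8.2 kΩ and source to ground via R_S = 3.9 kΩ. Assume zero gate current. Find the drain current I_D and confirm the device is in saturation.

I_D ≈ 0.3 mA

V_G = V_DD·R_2/(R_1+R_2) = 13×82/352 = 3.03 V.
Assume saturation: I_D = (k_n/2)(V_GS − V_t)² with V_GS = V_G − I_D·R_S = 3.03 − 3.9·I_D.
Substituting gives 19.8·I_D² − 17.5·I_D + 3.45 = 0, with roots I_D = 0.295 or 0.59 mA.
The root I_D = 0.59 mA gives V_GS = 0.726 V ≤ V_t, so take I_D = 0.295 mA.
Then V_GS = 1.88 V and V_DS = V_DD − I_D(R_D+R_S) = 13 − 0.295×12.1 = 9.43 V.
Saturation requires V_DS ≥ V_GS − V_t = 0.477 V; 9.43 ≥ 0.477 ✓.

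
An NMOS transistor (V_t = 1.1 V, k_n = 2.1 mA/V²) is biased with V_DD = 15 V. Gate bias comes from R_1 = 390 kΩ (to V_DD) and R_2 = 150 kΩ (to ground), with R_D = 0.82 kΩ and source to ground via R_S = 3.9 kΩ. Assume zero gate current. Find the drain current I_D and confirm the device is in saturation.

I_D ≈ 0.59 mA

V_G = V_DD·R_2/(R_1+R_2) = 15×150/540 = 4.17 V.
Assume saturation: I_D = (k_n/2)(V_GS − V_t)² with V_GS = V_G − I_D·R_S = 4.17 − 3.9·I_D.
Substituting gives 16·I_D² − 26.1·I_D + 9.87 = 0, with roots I_D = 0.594 or 1.04 mA.
The root I_D = 1.04 mA gives V_GS = 0.104 V ≤ V_t, so take I_D = 0.594 mA.
Then V_GS = 1.85 V and V_DS = V_DD − I_D(R_D+R_S) = 15 − 0.594×4.72 = 12.2 V.
Saturation requires V_DS ≥ V_GS − V_t = 0.752 V; 12.2 ≥ 0.752 ✓.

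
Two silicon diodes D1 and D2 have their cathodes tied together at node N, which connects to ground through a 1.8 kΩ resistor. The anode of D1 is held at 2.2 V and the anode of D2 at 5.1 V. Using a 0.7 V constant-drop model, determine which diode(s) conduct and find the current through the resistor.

Assume both conduct. Then node N would need to be at both 2.2−0.7 = 1.5 V and 5.1−0.7 = 4.4 V, which is impossible.
Assume only D2 conducts: V_N = 5.1 − 0.7 = 4.4 V, so I_R = 4.4/1.8 = 2.44 mA.
Check D1: its anode-to-cathode voltage is 2.2 − 4.4 = -2.2 V < 0.7 V, so it is off. The assumption is consistent.

Only D2 conducts; I_R ≈ 2.4 mA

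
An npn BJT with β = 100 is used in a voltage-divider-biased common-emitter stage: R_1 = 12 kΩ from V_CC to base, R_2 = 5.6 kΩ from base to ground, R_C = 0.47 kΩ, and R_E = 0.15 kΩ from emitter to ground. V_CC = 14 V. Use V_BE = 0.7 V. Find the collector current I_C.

I_C ≈ 20 mA

Thevenize the base divider: V_Th = V_CC·R_2/(R_1+R_2) = 14×5.6/17.6 = 4.45 V, R_Th = R_1‖R_2 = 3.82 kΩ.
Base-emitter loop: V_Th = I_B·R_Th + V_BE + (β+1)I_B·R_E, so I_B = (4.45 − 0.7) / (3.82 + 101×0.15) = 0.198 mA.
I_C = β·I_B = 100×0.198 = 19.8 mA, and I_E = (β+1)I_B = 20 mA.
V_CE = V_CC − I_C·R_C − I_E·R_E = 14 − 19.8×0.47 − 20×0.15 = 1.7 V.
V_CE = 1.7 V > 0.2 V confirms active-region operation.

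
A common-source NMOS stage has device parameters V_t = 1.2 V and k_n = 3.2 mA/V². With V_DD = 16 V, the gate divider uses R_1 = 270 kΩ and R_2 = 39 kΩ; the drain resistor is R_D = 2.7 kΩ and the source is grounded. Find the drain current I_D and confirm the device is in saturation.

I_D ≈ 1.1 mA

V_G = V_DD·R_2/(R_1+R_2) = 16×39/309 = 2.02 V. With the source grounded, V_GS = V_G = 2.02 V.
Assume saturation: I_D = (k_n/2)(V_GS − V_t)² = (3.2/2)×(2.02 − 1.2)² = 1.6×0.819² = 1.07 mA.
V_DS = V_DD − I_D·R_D = 16 − 1.07×2.7 = 13.1 V.
Saturation requires V_DS ≥ V_GS − V_t = 0.819 V; 13.1 ≥ 0.819 ✓.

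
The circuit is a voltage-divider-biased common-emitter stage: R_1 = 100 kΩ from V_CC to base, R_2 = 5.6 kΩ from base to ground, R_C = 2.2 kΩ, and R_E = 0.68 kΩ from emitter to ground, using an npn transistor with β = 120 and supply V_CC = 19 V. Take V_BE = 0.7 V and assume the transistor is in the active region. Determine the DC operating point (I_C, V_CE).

Thevenize the base divider: V_Th = V_CC·R_2/(R_1+R_2) = 19×5.6/106 = 1.01 V, R_Th = R_1‖R_2 = 5.3 kΩ.
Base-emitter loop: V_Th = I_B·R_Th + V_BE + (β+1)I_B·R_E, so I_B = (1.01 − 0.7) / (5.3 + 121×0.68) = 0.00351 mA.
I_C = β·I_B = 120×0.00351 = 0.421 mA, and I_E = (β+1)I_B = 0.425 mA.
V_CE = V_CC − I_C·R_C − I_E·R_E = 19 − 0.421×2.2 − 0.425×0.68 = 17.8 V.
V_CE = 17.8 V > 0.2 V confirms active-region operation.

I_C ≈ 0.42 mA, V_CE ≈ 18 V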